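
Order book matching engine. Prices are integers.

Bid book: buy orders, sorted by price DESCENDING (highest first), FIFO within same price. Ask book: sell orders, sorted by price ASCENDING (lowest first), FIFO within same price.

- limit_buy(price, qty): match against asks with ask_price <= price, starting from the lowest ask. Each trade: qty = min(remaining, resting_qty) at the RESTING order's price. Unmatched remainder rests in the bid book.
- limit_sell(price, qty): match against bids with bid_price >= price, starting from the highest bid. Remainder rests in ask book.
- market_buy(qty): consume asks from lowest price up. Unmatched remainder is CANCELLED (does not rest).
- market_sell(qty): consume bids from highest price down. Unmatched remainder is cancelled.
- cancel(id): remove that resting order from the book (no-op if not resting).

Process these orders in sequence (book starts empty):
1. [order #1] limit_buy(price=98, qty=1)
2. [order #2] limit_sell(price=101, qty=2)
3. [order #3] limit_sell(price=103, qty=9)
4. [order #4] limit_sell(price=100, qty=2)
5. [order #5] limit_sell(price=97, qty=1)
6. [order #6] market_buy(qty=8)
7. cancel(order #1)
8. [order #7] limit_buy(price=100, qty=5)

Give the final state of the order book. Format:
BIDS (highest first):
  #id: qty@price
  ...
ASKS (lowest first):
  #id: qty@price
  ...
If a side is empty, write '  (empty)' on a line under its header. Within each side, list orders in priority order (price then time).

After op 1 [order #1] limit_buy(price=98, qty=1): fills=none; bids=[#1:1@98] asks=[-]
After op 2 [order #2] limit_sell(price=101, qty=2): fills=none; bids=[#1:1@98] asks=[#2:2@101]
After op 3 [order #3] limit_sell(price=103, qty=9): fills=none; bids=[#1:1@98] asks=[#2:2@101 #3:9@103]
After op 4 [order #4] limit_sell(price=100, qty=2): fills=none; bids=[#1:1@98] asks=[#4:2@100 #2:2@101 #3:9@103]
After op 5 [order #5] limit_sell(price=97, qty=1): fills=#1x#5:1@98; bids=[-] asks=[#4:2@100 #2:2@101 #3:9@103]
After op 6 [order #6] market_buy(qty=8): fills=#6x#4:2@100 #6x#2:2@101 #6x#3:4@103; bids=[-] asks=[#3:5@103]
After op 7 cancel(order #1): fills=none; bids=[-] asks=[#3:5@103]
After op 8 [order #7] limit_buy(price=100, qty=5): fills=none; bids=[#7:5@100] asks=[#3:5@103]

Answer: BIDS (highest first):
  #7: 5@100
ASKS (lowest first):
  #3: 5@103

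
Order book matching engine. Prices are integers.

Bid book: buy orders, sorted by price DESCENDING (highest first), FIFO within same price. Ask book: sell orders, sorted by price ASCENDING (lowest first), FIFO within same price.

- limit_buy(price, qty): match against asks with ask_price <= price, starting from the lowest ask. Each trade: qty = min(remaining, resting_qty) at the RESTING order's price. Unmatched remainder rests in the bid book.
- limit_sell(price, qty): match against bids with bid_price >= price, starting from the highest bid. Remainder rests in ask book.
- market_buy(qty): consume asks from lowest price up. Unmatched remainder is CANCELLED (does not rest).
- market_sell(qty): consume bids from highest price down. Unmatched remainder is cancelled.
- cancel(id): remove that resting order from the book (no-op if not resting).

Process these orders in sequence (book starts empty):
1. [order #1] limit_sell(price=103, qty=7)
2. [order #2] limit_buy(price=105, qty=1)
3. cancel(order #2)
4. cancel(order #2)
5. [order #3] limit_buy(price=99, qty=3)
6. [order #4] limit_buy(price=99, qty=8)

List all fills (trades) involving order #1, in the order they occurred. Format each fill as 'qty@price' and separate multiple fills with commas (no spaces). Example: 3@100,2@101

After op 1 [order #1] limit_sell(price=103, qty=7): fills=none; bids=[-] asks=[#1:7@103]
After op 2 [order #2] limit_buy(price=105, qty=1): fills=#2x#1:1@103; bids=[-] asks=[#1:6@103]
After op 3 cancel(order #2): fills=none; bids=[-] asks=[#1:6@103]
After op 4 cancel(order #2): fills=none; bids=[-] asks=[#1:6@103]
After op 5 [order #3] limit_buy(price=99, qty=3): fills=none; bids=[#3:3@99] asks=[#1:6@103]
After op 6 [order #4] limit_buy(price=99, qty=8): fills=none; bids=[#3:3@99 #4:8@99] asks=[#1:6@103]

Answer: 1@103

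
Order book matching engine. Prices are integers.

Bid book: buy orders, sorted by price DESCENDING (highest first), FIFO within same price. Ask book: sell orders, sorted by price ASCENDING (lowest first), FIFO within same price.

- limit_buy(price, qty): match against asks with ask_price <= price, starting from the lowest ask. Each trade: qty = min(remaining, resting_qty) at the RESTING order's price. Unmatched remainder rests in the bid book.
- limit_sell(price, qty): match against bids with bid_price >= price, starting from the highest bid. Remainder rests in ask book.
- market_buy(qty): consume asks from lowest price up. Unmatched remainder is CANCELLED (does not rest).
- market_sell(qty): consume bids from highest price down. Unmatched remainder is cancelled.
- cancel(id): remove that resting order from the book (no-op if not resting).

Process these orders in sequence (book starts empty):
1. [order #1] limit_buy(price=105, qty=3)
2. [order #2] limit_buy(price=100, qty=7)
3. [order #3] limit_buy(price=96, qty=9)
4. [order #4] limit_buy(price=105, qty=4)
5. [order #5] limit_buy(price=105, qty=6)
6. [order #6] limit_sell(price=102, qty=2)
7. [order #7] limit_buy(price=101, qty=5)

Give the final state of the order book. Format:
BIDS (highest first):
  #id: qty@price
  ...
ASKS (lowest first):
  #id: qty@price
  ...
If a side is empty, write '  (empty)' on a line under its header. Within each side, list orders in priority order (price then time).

Answer: BIDS (highest first):
  #1: 1@105
  #4: 4@105
  #5: 6@105
  #7: 5@101
  #2: 7@100
  #3: 9@96
ASKS (lowest first):
  (empty)

Derivation:
After op 1 [order #1] limit_buy(price=105, qty=3): fills=none; bids=[#1:3@105] asks=[-]
After op 2 [order #2] limit_buy(price=100, qty=7): fills=none; bids=[#1:3@105 #2:7@100] asks=[-]
After op 3 [order #3] limit_buy(price=96, qty=9): fills=none; bids=[#1:3@105 #2:7@100 #3:9@96] asks=[-]
After op 4 [order #4] limit_buy(price=105, qty=4): fills=none; bids=[#1:3@105 #4:4@105 #2:7@100 #3:9@96] asks=[-]
After op 5 [order #5] limit_buy(price=105, qty=6): fills=none; bids=[#1:3@105 #4:4@105 #5:6@105 #2:7@100 #3:9@96] asks=[-]
After op 6 [order #6] limit_sell(price=102, qty=2): fills=#1x#6:2@105; bids=[#1:1@105 #4:4@105 #5:6@105 #2:7@100 #3:9@96] asks=[-]
After op 7 [order #7] limit_buy(price=101, qty=5): fills=none; bids=[#1:1@105 #4:4@105 #5:6@105 #7:5@101 #2:7@100 #3:9@96] asks=[-]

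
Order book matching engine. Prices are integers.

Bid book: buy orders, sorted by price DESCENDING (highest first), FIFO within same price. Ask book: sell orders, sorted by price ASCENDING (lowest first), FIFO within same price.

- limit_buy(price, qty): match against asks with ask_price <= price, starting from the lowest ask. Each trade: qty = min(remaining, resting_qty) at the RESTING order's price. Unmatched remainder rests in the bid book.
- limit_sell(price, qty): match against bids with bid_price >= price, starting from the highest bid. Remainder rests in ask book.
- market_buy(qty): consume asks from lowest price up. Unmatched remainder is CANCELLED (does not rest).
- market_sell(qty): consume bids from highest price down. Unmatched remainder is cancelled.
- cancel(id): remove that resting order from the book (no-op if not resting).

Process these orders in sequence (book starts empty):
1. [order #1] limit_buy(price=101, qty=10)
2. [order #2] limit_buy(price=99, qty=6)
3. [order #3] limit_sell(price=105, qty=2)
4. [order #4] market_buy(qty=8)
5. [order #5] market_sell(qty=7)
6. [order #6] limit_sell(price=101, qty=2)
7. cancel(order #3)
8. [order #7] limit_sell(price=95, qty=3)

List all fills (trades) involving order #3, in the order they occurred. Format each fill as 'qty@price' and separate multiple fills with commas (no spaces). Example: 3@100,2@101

Answer: 2@105

Derivation:
After op 1 [order #1] limit_buy(price=101, qty=10): fills=none; bids=[#1:10@101] asks=[-]
After op 2 [order #2] limit_buy(price=99, qty=6): fills=none; bids=[#1:10@101 #2:6@99] asks=[-]
After op 3 [order #3] limit_sell(price=105, qty=2): fills=none; bids=[#1:10@101 #2:6@99] asks=[#3:2@105]
After op 4 [order #4] market_buy(qty=8): fills=#4x#3:2@105; bids=[#1:10@101 #2:6@99] asks=[-]
After op 5 [order #5] market_sell(qty=7): fills=#1x#5:7@101; bids=[#1:3@101 #2:6@99] asks=[-]
After op 6 [order #6] limit_sell(price=101, qty=2): fills=#1x#6:2@101; bids=[#1:1@101 #2:6@99] asks=[-]
After op 7 cancel(order #3): fills=none; bids=[#1:1@101 #2:6@99] asks=[-]
After op 8 [order #7] limit_sell(price=95, qty=3): fills=#1x#7:1@101 #2x#7:2@99; bids=[#2:4@99] asks=[-]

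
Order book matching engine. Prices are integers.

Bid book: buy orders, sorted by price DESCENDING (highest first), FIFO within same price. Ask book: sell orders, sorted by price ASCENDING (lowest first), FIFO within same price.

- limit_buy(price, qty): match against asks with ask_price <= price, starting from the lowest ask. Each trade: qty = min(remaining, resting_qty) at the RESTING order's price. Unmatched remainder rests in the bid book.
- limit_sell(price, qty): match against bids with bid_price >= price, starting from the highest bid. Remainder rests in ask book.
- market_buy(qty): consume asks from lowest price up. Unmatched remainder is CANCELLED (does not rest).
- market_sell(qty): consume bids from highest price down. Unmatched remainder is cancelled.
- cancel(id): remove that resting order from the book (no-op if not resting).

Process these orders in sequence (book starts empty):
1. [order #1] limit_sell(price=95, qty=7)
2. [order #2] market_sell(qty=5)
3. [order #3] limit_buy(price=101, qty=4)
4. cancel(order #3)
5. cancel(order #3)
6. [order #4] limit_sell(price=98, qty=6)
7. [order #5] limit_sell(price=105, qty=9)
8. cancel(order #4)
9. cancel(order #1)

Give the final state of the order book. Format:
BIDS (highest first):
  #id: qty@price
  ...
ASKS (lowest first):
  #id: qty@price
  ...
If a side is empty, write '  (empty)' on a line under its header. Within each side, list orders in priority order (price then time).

Answer: BIDS (highest first):
  (empty)
ASKS (lowest first):
  #5: 9@105

Derivation:
After op 1 [order #1] limit_sell(price=95, qty=7): fills=none; bids=[-] asks=[#1:7@95]
After op 2 [order #2] market_sell(qty=5): fills=none; bids=[-] asks=[#1:7@95]
After op 3 [order #3] limit_buy(price=101, qty=4): fills=#3x#1:4@95; bids=[-] asks=[#1:3@95]
After op 4 cancel(order #3): fills=none; bids=[-] asks=[#1:3@95]
After op 5 cancel(order #3): fills=none; bids=[-] asks=[#1:3@95]
After op 6 [order #4] limit_sell(price=98, qty=6): fills=none; bids=[-] asks=[#1:3@95 #4:6@98]
After op 7 [order #5] limit_sell(price=105, qty=9): fills=none; bids=[-] asks=[#1:3@95 #4:6@98 #5:9@105]
After op 8 cancel(order #4): fills=none; bids=[-] asks=[#1:3@95 #5:9@105]
After op 9 cancel(order #1): fills=none; bids=[-] asks=[#5:9@105]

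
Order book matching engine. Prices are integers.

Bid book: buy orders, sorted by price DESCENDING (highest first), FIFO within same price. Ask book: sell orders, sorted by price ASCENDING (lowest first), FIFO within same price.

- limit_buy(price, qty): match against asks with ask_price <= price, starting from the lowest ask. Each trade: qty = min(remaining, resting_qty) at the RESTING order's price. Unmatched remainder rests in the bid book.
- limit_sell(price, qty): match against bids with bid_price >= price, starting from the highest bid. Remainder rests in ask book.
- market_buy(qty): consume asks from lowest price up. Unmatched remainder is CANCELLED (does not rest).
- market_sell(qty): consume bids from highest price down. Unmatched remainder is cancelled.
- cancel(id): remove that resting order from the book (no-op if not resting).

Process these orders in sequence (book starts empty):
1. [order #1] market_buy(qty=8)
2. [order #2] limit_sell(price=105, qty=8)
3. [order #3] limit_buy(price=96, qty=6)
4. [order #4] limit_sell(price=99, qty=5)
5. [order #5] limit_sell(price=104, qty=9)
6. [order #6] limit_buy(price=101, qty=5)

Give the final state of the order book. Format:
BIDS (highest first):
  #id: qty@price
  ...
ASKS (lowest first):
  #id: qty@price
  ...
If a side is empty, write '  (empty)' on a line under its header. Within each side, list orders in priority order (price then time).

Answer: BIDS (highest first):
  #3: 6@96
ASKS (lowest first):
  #5: 9@104
  #2: 8@105

Derivation:
After op 1 [order #1] market_buy(qty=8): fills=none; bids=[-] asks=[-]
After op 2 [order #2] limit_sell(price=105, qty=8): fills=none; bids=[-] asks=[#2:8@105]
After op 3 [order #3] limit_buy(price=96, qty=6): fills=none; bids=[#3:6@96] asks=[#2:8@105]
After op 4 [order #4] limit_sell(price=99, qty=5): fills=none; bids=[#3:6@96] asks=[#4:5@99 #2:8@105]
After op 5 [order #5] limit_sell(price=104, qty=9): fills=none; bids=[#3:6@96] asks=[#4:5@99 #5:9@104 #2:8@105]
After op 6 [order #6] limit_buy(price=101, qty=5): fills=#6x#4:5@99; bids=[#3:6@96] asks=[#5:9@104 #2:8@105]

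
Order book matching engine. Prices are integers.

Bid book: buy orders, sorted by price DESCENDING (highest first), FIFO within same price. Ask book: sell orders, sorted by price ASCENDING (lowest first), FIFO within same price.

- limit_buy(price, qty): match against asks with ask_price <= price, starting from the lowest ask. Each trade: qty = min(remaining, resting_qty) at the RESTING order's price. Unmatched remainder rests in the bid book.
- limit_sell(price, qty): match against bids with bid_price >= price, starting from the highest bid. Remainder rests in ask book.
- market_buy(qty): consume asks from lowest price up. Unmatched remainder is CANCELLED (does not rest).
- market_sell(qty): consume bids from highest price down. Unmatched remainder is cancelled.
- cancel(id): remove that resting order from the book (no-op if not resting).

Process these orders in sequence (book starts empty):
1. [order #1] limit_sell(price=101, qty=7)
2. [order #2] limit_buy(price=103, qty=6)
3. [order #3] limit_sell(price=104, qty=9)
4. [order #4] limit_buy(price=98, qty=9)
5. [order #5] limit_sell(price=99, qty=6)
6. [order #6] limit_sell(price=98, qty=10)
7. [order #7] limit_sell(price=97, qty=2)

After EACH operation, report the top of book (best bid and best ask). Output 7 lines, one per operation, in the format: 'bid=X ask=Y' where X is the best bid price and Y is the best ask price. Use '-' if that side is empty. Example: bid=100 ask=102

Answer: bid=- ask=101
bid=- ask=101
bid=- ask=101
bid=98 ask=101
bid=98 ask=99
bid=- ask=98
bid=- ask=97

Derivation:
After op 1 [order #1] limit_sell(price=101, qty=7): fills=none; bids=[-] asks=[#1:7@101]
After op 2 [order #2] limit_buy(price=103, qty=6): fills=#2x#1:6@101; bids=[-] asks=[#1:1@101]
After op 3 [order #3] limit_sell(price=104, qty=9): fills=none; bids=[-] asks=[#1:1@101 #3:9@104]
After op 4 [order #4] limit_buy(price=98, qty=9): fills=none; bids=[#4:9@98] asks=[#1:1@101 #3:9@104]
After op 5 [order #5] limit_sell(price=99, qty=6): fills=none; bids=[#4:9@98] asks=[#5:6@99 #1:1@101 #3:9@104]
After op 6 [order #6] limit_sell(price=98, qty=10): fills=#4x#6:9@98; bids=[-] asks=[#6:1@98 #5:6@99 #1:1@101 #3:9@104]
After op 7 [order #7] limit_sell(price=97, qty=2): fills=none; bids=[-] asks=[#7:2@97 #6:1@98 #5:6@99 #1:1@101 #3:9@104]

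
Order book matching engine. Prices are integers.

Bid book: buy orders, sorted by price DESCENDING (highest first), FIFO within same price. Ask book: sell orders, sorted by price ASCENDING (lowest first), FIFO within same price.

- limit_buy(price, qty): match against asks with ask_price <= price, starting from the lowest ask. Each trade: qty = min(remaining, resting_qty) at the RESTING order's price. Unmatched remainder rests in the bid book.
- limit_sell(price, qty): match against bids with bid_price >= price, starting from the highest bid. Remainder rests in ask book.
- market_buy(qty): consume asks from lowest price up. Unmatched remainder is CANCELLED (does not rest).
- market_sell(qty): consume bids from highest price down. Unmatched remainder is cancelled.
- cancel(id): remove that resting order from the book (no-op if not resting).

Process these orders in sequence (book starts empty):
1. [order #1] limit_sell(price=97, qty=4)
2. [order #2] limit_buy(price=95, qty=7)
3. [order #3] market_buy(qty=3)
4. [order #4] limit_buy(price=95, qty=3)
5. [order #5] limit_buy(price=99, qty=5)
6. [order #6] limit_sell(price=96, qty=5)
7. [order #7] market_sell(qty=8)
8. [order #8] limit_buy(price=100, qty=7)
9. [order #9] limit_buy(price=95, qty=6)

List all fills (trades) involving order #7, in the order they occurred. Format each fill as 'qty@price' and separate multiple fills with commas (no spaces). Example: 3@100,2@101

After op 1 [order #1] limit_sell(price=97, qty=4): fills=none; bids=[-] asks=[#1:4@97]
After op 2 [order #2] limit_buy(price=95, qty=7): fills=none; bids=[#2:7@95] asks=[#1:4@97]
After op 3 [order #3] market_buy(qty=3): fills=#3x#1:3@97; bids=[#2:7@95] asks=[#1:1@97]
After op 4 [order #4] limit_buy(price=95, qty=3): fills=none; bids=[#2:7@95 #4:3@95] asks=[#1:1@97]
After op 5 [order #5] limit_buy(price=99, qty=5): fills=#5x#1:1@97; bids=[#5:4@99 #2:7@95 #4:3@95] asks=[-]
After op 6 [order #6] limit_sell(price=96, qty=5): fills=#5x#6:4@99; bids=[#2:7@95 #4:3@95] asks=[#6:1@96]
After op 7 [order #7] market_sell(qty=8): fills=#2x#7:7@95 #4x#7:1@95; bids=[#4:2@95] asks=[#6:1@96]
After op 8 [order #8] limit_buy(price=100, qty=7): fills=#8x#6:1@96; bids=[#8:6@100 #4:2@95] asks=[-]
After op 9 [order #9] limit_buy(price=95, qty=6): fills=none; bids=[#8:6@100 #4:2@95 #9:6@95] asks=[-]

Answer: 7@95,1@95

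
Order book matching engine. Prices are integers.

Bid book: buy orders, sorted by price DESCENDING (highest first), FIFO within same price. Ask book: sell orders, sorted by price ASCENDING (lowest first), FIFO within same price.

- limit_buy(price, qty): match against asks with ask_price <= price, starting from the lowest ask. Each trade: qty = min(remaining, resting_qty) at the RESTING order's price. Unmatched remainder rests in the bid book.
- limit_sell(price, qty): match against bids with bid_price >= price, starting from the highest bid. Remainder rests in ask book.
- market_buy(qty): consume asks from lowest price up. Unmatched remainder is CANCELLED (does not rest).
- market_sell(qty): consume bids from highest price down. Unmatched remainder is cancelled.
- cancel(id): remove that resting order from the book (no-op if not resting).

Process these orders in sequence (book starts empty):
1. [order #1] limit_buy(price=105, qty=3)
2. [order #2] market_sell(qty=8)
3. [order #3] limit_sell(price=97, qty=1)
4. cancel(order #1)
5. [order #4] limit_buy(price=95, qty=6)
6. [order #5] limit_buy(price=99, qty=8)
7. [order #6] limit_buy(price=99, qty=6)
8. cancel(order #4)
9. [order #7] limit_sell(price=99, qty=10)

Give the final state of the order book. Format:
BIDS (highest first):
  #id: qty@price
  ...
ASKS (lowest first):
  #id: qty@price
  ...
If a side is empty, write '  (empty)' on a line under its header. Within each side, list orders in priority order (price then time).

Answer: BIDS (highest first):
  #6: 3@99
ASKS (lowest first):
  (empty)

Derivation:
After op 1 [order #1] limit_buy(price=105, qty=3): fills=none; bids=[#1:3@105] asks=[-]
After op 2 [order #2] market_sell(qty=8): fills=#1x#2:3@105; bids=[-] asks=[-]
After op 3 [order #3] limit_sell(price=97, qty=1): fills=none; bids=[-] asks=[#3:1@97]
After op 4 cancel(order #1): fills=none; bids=[-] asks=[#3:1@97]
After op 5 [order #4] limit_buy(price=95, qty=6): fills=none; bids=[#4:6@95] asks=[#3:1@97]
After op 6 [order #5] limit_buy(price=99, qty=8): fills=#5x#3:1@97; bids=[#5:7@99 #4:6@95] asks=[-]
After op 7 [order #6] limit_buy(price=99, qty=6): fills=none; bids=[#5:7@99 #6:6@99 #4:6@95] asks=[-]
After op 8 cancel(order #4): fills=none; bids=[#5:7@99 #6:6@99] asks=[-]
After op 9 [order #7] limit_sell(price=99, qty=10): fills=#5x#7:7@99 #6x#7:3@99; bids=[#6:3@99] asks=[-]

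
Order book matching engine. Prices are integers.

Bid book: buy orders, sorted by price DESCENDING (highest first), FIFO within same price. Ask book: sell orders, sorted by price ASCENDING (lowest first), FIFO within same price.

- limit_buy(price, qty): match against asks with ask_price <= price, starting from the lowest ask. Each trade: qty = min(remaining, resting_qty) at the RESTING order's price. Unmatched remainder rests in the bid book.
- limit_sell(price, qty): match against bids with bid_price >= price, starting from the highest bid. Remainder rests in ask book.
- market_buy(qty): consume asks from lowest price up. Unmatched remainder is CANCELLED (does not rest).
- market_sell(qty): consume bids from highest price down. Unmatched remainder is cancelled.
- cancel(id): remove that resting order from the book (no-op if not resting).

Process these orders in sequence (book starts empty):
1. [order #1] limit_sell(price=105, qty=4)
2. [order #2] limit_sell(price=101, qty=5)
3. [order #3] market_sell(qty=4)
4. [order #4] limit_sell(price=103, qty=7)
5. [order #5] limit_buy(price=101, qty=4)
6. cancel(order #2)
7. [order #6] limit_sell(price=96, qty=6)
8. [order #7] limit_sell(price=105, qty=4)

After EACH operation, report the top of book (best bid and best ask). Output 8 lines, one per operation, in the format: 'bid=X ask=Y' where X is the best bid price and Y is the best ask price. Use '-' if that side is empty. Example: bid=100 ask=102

After op 1 [order #1] limit_sell(price=105, qty=4): fills=none; bids=[-] asks=[#1:4@105]
After op 2 [order #2] limit_sell(price=101, qty=5): fills=none; bids=[-] asks=[#2:5@101 #1:4@105]
After op 3 [order #3] market_sell(qty=4): fills=none; bids=[-] asks=[#2:5@101 #1:4@105]
After op 4 [order #4] limit_sell(price=103, qty=7): fills=none; bids=[-] asks=[#2:5@101 #4:7@103 #1:4@105]
After op 5 [order #5] limit_buy(price=101, qty=4): fills=#5x#2:4@101; bids=[-] asks=[#2:1@101 #4:7@103 #1:4@105]
After op 6 cancel(order #2): fills=none; bids=[-] asks=[#4:7@103 #1:4@105]
After op 7 [order #6] limit_sell(price=96, qty=6): fills=none; bids=[-] asks=[#6:6@96 #4:7@103 #1:4@105]
After op 8 [order #7] limit_sell(price=105, qty=4): fills=none; bids=[-] asks=[#6:6@96 #4:7@103 #1:4@105 #7:4@105]

Answer: bid=- ask=105
bid=- ask=101
bid=- ask=101
bid=- ask=101
bid=- ask=101
bid=- ask=103
bid=- ask=96
bid=- ask=96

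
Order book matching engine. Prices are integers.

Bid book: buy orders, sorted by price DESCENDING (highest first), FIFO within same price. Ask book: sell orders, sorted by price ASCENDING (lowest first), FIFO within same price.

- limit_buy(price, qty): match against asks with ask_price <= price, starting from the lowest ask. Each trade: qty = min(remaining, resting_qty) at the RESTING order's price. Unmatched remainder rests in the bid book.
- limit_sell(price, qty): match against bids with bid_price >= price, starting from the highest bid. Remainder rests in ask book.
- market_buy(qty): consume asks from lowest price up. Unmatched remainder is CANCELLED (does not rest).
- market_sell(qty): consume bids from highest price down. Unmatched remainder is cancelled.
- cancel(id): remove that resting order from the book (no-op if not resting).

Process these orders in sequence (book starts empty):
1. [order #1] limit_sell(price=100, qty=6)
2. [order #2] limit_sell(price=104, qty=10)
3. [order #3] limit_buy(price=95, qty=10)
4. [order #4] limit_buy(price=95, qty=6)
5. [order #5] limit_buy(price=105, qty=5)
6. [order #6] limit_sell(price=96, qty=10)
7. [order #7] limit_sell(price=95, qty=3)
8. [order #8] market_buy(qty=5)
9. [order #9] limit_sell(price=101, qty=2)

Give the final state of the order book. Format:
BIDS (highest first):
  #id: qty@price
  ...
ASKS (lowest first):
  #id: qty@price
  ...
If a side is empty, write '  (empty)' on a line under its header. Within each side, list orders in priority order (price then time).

After op 1 [order #1] limit_sell(price=100, qty=6): fills=none; bids=[-] asks=[#1:6@100]
After op 2 [order #2] limit_sell(price=104, qty=10): fills=none; bids=[-] asks=[#1:6@100 #2:10@104]
After op 3 [order #3] limit_buy(price=95, qty=10): fills=none; bids=[#3:10@95] asks=[#1:6@100 #2:10@104]
After op 4 [order #4] limit_buy(price=95, qty=6): fills=none; bids=[#3:10@95 #4:6@95] asks=[#1:6@100 #2:10@104]
After op 5 [order #5] limit_buy(price=105, qty=5): fills=#5x#1:5@100; bids=[#3:10@95 #4:6@95] asks=[#1:1@100 #2:10@104]
After op 6 [order #6] limit_sell(price=96, qty=10): fills=none; bids=[#3:10@95 #4:6@95] asks=[#6:10@96 #1:1@100 #2:10@104]
After op 7 [order #7] limit_sell(price=95, qty=3): fills=#3x#7:3@95; bids=[#3:7@95 #4:6@95] asks=[#6:10@96 #1:1@100 #2:10@104]
After op 8 [order #8] market_buy(qty=5): fills=#8x#6:5@96; bids=[#3:7@95 #4:6@95] asks=[#6:5@96 #1:1@100 #2:10@104]
After op 9 [order #9] limit_sell(price=101, qty=2): fills=none; bids=[#3:7@95 #4:6@95] asks=[#6:5@96 #1:1@100 #9:2@101 #2:10@104]

Answer: BIDS (highest first):
  #3: 7@95
  #4: 6@95
ASKS (lowest first):
  #6: 5@96
  #1: 1@100
  #9: 2@101
  #2: 10@104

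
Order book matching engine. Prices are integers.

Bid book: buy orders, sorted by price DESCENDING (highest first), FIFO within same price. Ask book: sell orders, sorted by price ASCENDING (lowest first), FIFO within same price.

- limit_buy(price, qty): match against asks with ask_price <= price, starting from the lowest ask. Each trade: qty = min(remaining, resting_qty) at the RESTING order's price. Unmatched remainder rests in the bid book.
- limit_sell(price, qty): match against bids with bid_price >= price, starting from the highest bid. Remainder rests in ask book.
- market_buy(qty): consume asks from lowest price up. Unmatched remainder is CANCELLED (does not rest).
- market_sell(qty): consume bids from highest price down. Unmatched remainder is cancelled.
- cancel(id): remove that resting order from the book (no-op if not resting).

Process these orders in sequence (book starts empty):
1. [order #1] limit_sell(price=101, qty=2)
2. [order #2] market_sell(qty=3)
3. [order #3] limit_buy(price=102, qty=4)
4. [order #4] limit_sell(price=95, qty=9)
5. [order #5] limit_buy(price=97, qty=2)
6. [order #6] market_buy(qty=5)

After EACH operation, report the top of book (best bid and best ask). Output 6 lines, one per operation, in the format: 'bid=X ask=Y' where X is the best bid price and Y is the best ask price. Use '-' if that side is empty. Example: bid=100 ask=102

After op 1 [order #1] limit_sell(price=101, qty=2): fills=none; bids=[-] asks=[#1:2@101]
After op 2 [order #2] market_sell(qty=3): fills=none; bids=[-] asks=[#1:2@101]
After op 3 [order #3] limit_buy(price=102, qty=4): fills=#3x#1:2@101; bids=[#3:2@102] asks=[-]
After op 4 [order #4] limit_sell(price=95, qty=9): fills=#3x#4:2@102; bids=[-] asks=[#4:7@95]
After op 5 [order #5] limit_buy(price=97, qty=2): fills=#5x#4:2@95; bids=[-] asks=[#4:5@95]
After op 6 [order #6] market_buy(qty=5): fills=#6x#4:5@95; bids=[-] asks=[-]

Answer: bid=- ask=101
bid=- ask=101
bid=102 ask=-
bid=- ask=95
bid=- ask=95
bid=- ask=-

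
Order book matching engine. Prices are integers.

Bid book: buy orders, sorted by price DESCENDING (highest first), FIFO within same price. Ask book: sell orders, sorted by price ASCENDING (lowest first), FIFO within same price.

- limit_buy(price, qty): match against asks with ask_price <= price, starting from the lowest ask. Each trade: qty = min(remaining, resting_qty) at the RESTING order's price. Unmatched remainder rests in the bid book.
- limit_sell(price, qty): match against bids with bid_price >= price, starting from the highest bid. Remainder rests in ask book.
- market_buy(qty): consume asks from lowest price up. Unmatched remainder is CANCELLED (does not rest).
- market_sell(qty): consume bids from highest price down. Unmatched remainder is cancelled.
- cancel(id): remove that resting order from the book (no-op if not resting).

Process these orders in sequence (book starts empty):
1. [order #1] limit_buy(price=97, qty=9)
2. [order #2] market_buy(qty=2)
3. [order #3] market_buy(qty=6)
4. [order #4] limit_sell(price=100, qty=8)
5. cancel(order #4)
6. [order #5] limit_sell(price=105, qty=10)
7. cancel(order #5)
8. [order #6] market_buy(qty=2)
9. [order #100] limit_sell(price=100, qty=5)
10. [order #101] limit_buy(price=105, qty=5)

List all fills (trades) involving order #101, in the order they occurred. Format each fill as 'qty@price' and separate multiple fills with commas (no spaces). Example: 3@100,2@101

After op 1 [order #1] limit_buy(price=97, qty=9): fills=none; bids=[#1:9@97] asks=[-]
After op 2 [order #2] market_buy(qty=2): fills=none; bids=[#1:9@97] asks=[-]
After op 3 [order #3] market_buy(qty=6): fills=none; bids=[#1:9@97] asks=[-]
After op 4 [order #4] limit_sell(price=100, qty=8): fills=none; bids=[#1:9@97] asks=[#4:8@100]
After op 5 cancel(order #4): fills=none; bids=[#1:9@97] asks=[-]
After op 6 [order #5] limit_sell(price=105, qty=10): fills=none; bids=[#1:9@97] asks=[#5:10@105]
After op 7 cancel(order #5): fills=none; bids=[#1:9@97] asks=[-]
After op 8 [order #6] market_buy(qty=2): fills=none; bids=[#1:9@97] asks=[-]
After op 9 [order #100] limit_sell(price=100, qty=5): fills=none; bids=[#1:9@97] asks=[#100:5@100]
After op 10 [order #101] limit_buy(price=105, qty=5): fills=#101x#100:5@100; bids=[#1:9@97] asks=[-]

Answer: 5@100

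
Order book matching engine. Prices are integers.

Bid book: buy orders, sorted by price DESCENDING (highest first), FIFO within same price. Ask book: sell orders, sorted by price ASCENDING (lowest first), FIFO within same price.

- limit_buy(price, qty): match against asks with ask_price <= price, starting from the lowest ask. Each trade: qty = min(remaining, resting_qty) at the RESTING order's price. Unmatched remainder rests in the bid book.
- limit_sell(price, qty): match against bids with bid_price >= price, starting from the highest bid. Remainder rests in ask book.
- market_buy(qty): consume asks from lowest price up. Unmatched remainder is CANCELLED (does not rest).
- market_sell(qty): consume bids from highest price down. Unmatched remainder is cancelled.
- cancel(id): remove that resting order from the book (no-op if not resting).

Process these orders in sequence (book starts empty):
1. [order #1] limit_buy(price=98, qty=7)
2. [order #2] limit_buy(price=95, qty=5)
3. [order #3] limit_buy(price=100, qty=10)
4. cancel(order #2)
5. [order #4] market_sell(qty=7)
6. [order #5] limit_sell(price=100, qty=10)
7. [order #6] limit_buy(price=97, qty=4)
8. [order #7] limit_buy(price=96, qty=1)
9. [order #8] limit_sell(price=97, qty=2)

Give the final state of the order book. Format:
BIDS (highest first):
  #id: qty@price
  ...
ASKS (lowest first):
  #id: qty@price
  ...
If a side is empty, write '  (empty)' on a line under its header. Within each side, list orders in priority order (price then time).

Answer: BIDS (highest first):
  #1: 5@98
  #6: 4@97
  #7: 1@96
ASKS (lowest first):
  #5: 7@100

Derivation:
After op 1 [order #1] limit_buy(price=98, qty=7): fills=none; bids=[#1:7@98] asks=[-]
After op 2 [order #2] limit_buy(price=95, qty=5): fills=none; bids=[#1:7@98 #2:5@95] asks=[-]
After op 3 [order #3] limit_buy(price=100, qty=10): fills=none; bids=[#3:10@100 #1:7@98 #2:5@95] asks=[-]
After op 4 cancel(order #2): fills=none; bids=[#3:10@100 #1:7@98] asks=[-]
After op 5 [order #4] market_sell(qty=7): fills=#3x#4:7@100; bids=[#3:3@100 #1:7@98] asks=[-]
After op 6 [order #5] limit_sell(price=100, qty=10): fills=#3x#5:3@100; bids=[#1:7@98] asks=[#5:7@100]
After op 7 [order #6] limit_buy(price=97, qty=4): fills=none; bids=[#1:7@98 #6:4@97] asks=[#5:7@100]
After op 8 [order #7] limit_buy(price=96, qty=1): fills=none; bids=[#1:7@98 #6:4@97 #7:1@96] asks=[#5:7@100]
After op 9 [order #8] limit_sell(price=97, qty=2): fills=#1x#8:2@98; bids=[#1:5@98 #6:4@97 #7:1@96] asks=[#5:7@100]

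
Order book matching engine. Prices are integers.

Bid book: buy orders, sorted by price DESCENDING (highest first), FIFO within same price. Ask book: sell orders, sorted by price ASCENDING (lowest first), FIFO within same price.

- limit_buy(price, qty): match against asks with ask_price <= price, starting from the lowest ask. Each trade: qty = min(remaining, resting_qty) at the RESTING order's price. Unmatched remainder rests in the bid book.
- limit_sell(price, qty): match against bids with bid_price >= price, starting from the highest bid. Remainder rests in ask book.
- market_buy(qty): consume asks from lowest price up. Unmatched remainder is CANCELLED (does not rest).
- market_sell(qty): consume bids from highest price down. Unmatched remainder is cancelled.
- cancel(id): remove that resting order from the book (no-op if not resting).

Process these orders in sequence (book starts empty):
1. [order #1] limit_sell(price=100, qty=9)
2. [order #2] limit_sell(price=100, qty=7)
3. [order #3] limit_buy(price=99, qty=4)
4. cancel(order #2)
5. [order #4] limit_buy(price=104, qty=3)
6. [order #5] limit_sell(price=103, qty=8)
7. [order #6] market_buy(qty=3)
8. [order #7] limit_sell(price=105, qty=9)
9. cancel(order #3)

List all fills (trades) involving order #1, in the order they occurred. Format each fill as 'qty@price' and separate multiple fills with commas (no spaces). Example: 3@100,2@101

After op 1 [order #1] limit_sell(price=100, qty=9): fills=none; bids=[-] asks=[#1:9@100]
After op 2 [order #2] limit_sell(price=100, qty=7): fills=none; bids=[-] asks=[#1:9@100 #2:7@100]
After op 3 [order #3] limit_buy(price=99, qty=4): fills=none; bids=[#3:4@99] asks=[#1:9@100 #2:7@100]
After op 4 cancel(order #2): fills=none; bids=[#3:4@99] asks=[#1:9@100]
After op 5 [order #4] limit_buy(price=104, qty=3): fills=#4x#1:3@100; bids=[#3:4@99] asks=[#1:6@100]
After op 6 [order #5] limit_sell(price=103, qty=8): fills=none; bids=[#3:4@99] asks=[#1:6@100 #5:8@103]
After op 7 [order #6] market_buy(qty=3): fills=#6x#1:3@100; bids=[#3:4@99] asks=[#1:3@100 #5:8@103]
After op 8 [order #7] limit_sell(price=105, qty=9): fills=none; bids=[#3:4@99] asks=[#1:3@100 #5:8@103 #7:9@105]
After op 9 cancel(order #3): fills=none; bids=[-] asks=[#1:3@100 #5:8@103 #7:9@105]

Answer: 3@100,3@100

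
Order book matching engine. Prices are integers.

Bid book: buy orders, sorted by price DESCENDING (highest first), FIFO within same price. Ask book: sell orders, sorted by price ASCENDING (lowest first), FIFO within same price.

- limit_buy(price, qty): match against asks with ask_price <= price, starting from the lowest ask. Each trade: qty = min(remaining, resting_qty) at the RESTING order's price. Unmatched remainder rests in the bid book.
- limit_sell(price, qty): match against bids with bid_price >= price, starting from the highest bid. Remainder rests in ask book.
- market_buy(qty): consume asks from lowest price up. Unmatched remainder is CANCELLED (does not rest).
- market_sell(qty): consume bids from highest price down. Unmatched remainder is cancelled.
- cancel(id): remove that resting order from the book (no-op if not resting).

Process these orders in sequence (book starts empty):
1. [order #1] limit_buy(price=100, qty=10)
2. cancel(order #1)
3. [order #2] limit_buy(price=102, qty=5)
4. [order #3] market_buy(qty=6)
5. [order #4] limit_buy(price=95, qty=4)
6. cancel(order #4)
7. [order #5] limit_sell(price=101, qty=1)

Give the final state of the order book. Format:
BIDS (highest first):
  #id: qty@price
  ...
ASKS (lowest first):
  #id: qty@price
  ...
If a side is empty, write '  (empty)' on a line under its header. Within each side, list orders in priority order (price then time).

After op 1 [order #1] limit_buy(price=100, qty=10): fills=none; bids=[#1:10@100] asks=[-]
After op 2 cancel(order #1): fills=none; bids=[-] asks=[-]
After op 3 [order #2] limit_buy(price=102, qty=5): fills=none; bids=[#2:5@102] asks=[-]
After op 4 [order #3] market_buy(qty=6): fills=none; bids=[#2:5@102] asks=[-]
After op 5 [order #4] limit_buy(price=95, qty=4): fills=none; bids=[#2:5@102 #4:4@95] asks=[-]
After op 6 cancel(order #4): fills=none; bids=[#2:5@102] asks=[-]
After op 7 [order #5] limit_sell(price=101, qty=1): fills=#2x#5:1@102; bids=[#2:4@102] asks=[-]

Answer: BIDS (highest first):
  #2: 4@102
ASKS (lowest first):
  (empty)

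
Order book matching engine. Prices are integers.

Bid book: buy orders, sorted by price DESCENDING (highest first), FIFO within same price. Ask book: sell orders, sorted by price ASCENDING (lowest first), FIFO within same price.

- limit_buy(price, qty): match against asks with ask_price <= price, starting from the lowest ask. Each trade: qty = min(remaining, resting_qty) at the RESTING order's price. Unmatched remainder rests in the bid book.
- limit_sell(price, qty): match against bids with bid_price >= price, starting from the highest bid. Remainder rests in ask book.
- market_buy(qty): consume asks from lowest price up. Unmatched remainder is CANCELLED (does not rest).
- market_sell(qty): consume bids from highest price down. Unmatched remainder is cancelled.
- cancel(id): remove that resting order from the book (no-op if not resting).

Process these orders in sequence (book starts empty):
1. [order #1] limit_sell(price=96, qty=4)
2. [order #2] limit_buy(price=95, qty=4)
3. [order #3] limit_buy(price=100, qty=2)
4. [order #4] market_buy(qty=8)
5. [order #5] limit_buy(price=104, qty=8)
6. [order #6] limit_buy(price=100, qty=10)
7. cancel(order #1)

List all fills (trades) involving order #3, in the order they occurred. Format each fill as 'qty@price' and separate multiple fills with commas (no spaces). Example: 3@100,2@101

Answer: 2@96

Derivation:
After op 1 [order #1] limit_sell(price=96, qty=4): fills=none; bids=[-] asks=[#1:4@96]
After op 2 [order #2] limit_buy(price=95, qty=4): fills=none; bids=[#2:4@95] asks=[#1:4@96]
After op 3 [order #3] limit_buy(price=100, qty=2): fills=#3x#1:2@96; bids=[#2:4@95] asks=[#1:2@96]
After op 4 [order #4] market_buy(qty=8): fills=#4x#1:2@96; bids=[#2:4@95] asks=[-]
After op 5 [order #5] limit_buy(price=104, qty=8): fills=none; bids=[#5:8@104 #2:4@95] asks=[-]
After op 6 [order #6] limit_buy(price=100, qty=10): fills=none; bids=[#5:8@104 #6:10@100 #2:4@95] asks=[-]
After op 7 cancel(order #1): fills=none; bids=[#5:8@104 #6:10@100 #2:4@95] asks=[-]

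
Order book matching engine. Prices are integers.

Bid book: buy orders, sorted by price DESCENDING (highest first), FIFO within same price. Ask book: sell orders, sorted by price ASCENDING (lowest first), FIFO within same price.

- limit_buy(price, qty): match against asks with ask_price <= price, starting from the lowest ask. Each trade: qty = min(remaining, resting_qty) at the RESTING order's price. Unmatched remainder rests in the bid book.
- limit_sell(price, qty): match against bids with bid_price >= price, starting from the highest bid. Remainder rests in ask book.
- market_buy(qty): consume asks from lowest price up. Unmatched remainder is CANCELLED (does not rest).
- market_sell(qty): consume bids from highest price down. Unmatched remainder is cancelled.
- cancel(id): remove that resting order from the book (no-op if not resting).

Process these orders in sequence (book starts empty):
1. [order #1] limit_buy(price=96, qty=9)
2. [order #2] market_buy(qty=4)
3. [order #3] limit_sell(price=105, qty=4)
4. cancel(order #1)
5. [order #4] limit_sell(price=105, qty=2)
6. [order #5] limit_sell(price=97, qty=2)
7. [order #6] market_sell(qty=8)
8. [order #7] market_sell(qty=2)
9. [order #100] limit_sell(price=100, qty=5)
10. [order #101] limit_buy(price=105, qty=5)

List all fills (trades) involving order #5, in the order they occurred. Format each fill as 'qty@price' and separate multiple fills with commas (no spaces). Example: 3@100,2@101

After op 1 [order #1] limit_buy(price=96, qty=9): fills=none; bids=[#1:9@96] asks=[-]
After op 2 [order #2] market_buy(qty=4): fills=none; bids=[#1:9@96] asks=[-]
After op 3 [order #3] limit_sell(price=105, qty=4): fills=none; bids=[#1:9@96] asks=[#3:4@105]
After op 4 cancel(order #1): fills=none; bids=[-] asks=[#3:4@105]
After op 5 [order #4] limit_sell(price=105, qty=2): fills=none; bids=[-] asks=[#3:4@105 #4:2@105]
After op 6 [order #5] limit_sell(price=97, qty=2): fills=none; bids=[-] asks=[#5:2@97 #3:4@105 #4:2@105]
After op 7 [order #6] market_sell(qty=8): fills=none; bids=[-] asks=[#5:2@97 #3:4@105 #4:2@105]
After op 8 [order #7] market_sell(qty=2): fills=none; bids=[-] asks=[#5:2@97 #3:4@105 #4:2@105]
After op 9 [order #100] limit_sell(price=100, qty=5): fills=none; bids=[-] asks=[#5:2@97 #100:5@100 #3:4@105 #4:2@105]
After op 10 [order #101] limit_buy(price=105, qty=5): fills=#101x#5:2@97 #101x#100:3@100; bids=[-] asks=[#100:2@100 #3:4@105 #4:2@105]

Answer: 2@97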